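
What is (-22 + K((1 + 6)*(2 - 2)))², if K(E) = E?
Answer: 484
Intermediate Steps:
(-22 + K((1 + 6)*(2 - 2)))² = (-22 + (1 + 6)*(2 - 2))² = (-22 + 7*0)² = (-22 + 0)² = (-22)² = 484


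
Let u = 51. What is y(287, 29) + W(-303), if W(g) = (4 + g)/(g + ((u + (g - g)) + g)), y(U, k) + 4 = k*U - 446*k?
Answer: -2561026/555 ≈ -4614.5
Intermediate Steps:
y(U, k) = -4 - 446*k + U*k (y(U, k) = -4 + (k*U - 446*k) = -4 + (U*k - 446*k) = -4 + (-446*k + U*k) = -4 - 446*k + U*k)
W(g) = (4 + g)/(51 + 2*g) (W(g) = (4 + g)/(g + ((51 + (g - g)) + g)) = (4 + g)/(g + ((51 + 0) + g)) = (4 + g)/(g + (51 + g)) = (4 + g)/(51 + 2*g))
y(287, 29) + W(-303) = (-4 - 446*29 + 287*29) + (4 - 303)/(51 + 2*(-303)) = (-4 - 12934 + 8323) - 299/(51 - 606) = -4615 - 299/(-555) = -4615 - 1/555*(-299) = -4615 + 299/555 = -2561026/555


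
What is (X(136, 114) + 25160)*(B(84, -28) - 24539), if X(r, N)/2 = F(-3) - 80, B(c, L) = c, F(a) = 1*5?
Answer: -611619550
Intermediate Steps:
F(a) = 5
X(r, N) = -150 (X(r, N) = 2*(5 - 80) = 2*(-75) = -150)
(X(136, 114) + 25160)*(B(84, -28) - 24539) = (-150 + 25160)*(84 - 24539) = 25010*(-24455) = -611619550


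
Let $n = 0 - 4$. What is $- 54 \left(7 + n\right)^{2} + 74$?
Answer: $-412$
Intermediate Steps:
$n = -4$
$- 54 \left(7 + n\right)^{2} + 74 = - 54 \left(7 - 4\right)^{2} + 74 = - 54 \cdot 3^{2} + 74 = \left(-54\right) 9 + 74 = -486 + 74 = -412$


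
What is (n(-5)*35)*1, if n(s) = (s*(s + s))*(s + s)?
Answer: -17500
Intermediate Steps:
n(s) = 4*s**3 (n(s) = (s*(2*s))*(2*s) = (2*s**2)*(2*s) = 4*s**3)
(n(-5)*35)*1 = ((4*(-5)**3)*35)*1 = ((4*(-125))*35)*1 = -500*35*1 = -17500*1 = -17500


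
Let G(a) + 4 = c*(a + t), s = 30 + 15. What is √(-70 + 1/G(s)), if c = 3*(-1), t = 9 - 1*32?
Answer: 13*I*√2030/70 ≈ 8.3674*I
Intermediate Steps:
t = -23 (t = 9 - 32 = -23)
s = 45
c = -3
G(a) = 65 - 3*a (G(a) = -4 - 3*(a - 23) = -4 - 3*(-23 + a) = -4 + (69 - 3*a) = 65 - 3*a)
√(-70 + 1/G(s)) = √(-70 + 1/(65 - 3*45)) = √(-70 + 1/(65 - 135)) = √(-70 + 1/(-70)) = √(-70 - 1/70) = √(-4901/70) = 13*I*√2030/70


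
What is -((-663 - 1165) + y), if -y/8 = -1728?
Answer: -11996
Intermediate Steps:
y = 13824 (y = -8*(-1728) = 13824)
-((-663 - 1165) + y) = -((-663 - 1165) + 13824) = -(-1828 + 13824) = -1*11996 = -11996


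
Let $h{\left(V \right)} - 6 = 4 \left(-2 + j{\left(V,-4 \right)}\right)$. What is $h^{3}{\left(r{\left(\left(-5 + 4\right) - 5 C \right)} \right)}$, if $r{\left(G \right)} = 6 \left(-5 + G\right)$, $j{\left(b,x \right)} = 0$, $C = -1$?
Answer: $-8$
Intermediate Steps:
$r{\left(G \right)} = -30 + 6 G$
$h{\left(V \right)} = -2$ ($h{\left(V \right)} = 6 + 4 \left(-2 + 0\right) = 6 + 4 \left(-2\right) = 6 - 8 = -2$)
$h^{3}{\left(r{\left(\left(-5 + 4\right) - 5 C \right)} \right)} = \left(-2\right)^{3} = -8$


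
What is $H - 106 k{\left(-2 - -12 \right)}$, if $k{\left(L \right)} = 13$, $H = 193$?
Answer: $-1185$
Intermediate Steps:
$H - 106 k{\left(-2 - -12 \right)} = 193 - 1378 = -1185$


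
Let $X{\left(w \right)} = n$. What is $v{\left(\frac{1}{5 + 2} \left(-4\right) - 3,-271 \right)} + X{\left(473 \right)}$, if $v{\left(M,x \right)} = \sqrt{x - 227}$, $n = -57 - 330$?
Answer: $-387 + i \sqrt{498} \approx -387.0 + 22.316 i$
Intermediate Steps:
$n = -387$
$v{\left(M,x \right)} = \sqrt{-227 + x}$
$X{\left(w \right)} = -387$
$v{\left(\frac{1}{5 + 2} \left(-4\right) - 3,-271 \right)} + X{\left(473 \right)} = \sqrt{-227 - 271} - 387 = \sqrt{-498} - 387 = i \sqrt{498} - 387 = -387 + i \sqrt{498}$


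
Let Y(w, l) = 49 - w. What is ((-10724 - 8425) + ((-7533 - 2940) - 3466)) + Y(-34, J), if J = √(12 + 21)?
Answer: -33005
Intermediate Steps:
J = √33 ≈ 5.7446
((-10724 - 8425) + ((-7533 - 2940) - 3466)) + Y(-34, J) = ((-10724 - 8425) + ((-7533 - 2940) - 3466)) + (49 - 1*(-34)) = (-19149 + (-10473 - 3466)) + (49 + 34) = (-19149 - 13939) + 83 = -33088 + 83 = -33005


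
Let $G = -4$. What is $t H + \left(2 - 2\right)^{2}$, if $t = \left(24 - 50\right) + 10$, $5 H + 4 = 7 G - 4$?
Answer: $\frac{576}{5} \approx 115.2$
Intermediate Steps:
$H = - \frac{36}{5}$ ($H = - \frac{4}{5} + \frac{7 \left(-4\right) - 4}{5} = - \frac{4}{5} + \frac{-28 - 4}{5} = - \frac{4}{5} + \frac{1}{5} \left(-32\right) = - \frac{4}{5} - \frac{32}{5} = - \frac{36}{5} \approx -7.2$)
$t = -16$ ($t = -26 + 10 = -16$)
$t H + \left(2 - 2\right)^{2} = \left(-16\right) \left(- \frac{36}{5}\right) + \left(2 - 2\right)^{2} = \frac{576}{5} + 0^{2} = \frac{576}{5} + 0 = \frac{576}{5}$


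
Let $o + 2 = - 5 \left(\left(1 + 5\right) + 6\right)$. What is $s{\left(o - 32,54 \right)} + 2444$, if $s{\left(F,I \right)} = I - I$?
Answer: $2444$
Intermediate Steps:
$o = -62$ ($o = -2 - 5 \left(\left(1 + 5\right) + 6\right) = -2 - 5 \left(6 + 6\right) = -2 - 60 = -62$)
$s{\left(F,I \right)} = 0$
$s{\left(o - 32,54 \right)} + 2444 = 0 + 2444 = 2444$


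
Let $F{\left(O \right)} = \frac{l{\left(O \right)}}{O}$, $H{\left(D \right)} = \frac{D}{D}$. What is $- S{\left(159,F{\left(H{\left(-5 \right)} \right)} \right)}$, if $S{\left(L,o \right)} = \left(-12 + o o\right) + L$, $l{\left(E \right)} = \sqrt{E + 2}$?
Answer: $-150$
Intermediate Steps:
$l{\left(E \right)} = \sqrt{2 + E}$
$H{\left(D \right)} = 1$
$F{\left(O \right)} = \frac{\sqrt{2 + O}}{O}$
$S{\left(L,o \right)} = -12 + L + o^{2}$ ($S{\left(L,o \right)} = \left(-12 + o^{2}\right) + L = -12 + L + o^{2}$)
$- S{\left(159,F{\left(H{\left(-5 \right)} \right)} \right)} = - (-12 + 159 + \left(\frac{\sqrt{2 + 1}}{1}\right)^{2}) = - (-12 + 159 + \left(1 \sqrt{3}\right)^{2}) = - (-12 + 159 + \left(\sqrt{3}\right)^{2}) = - (-12 + 159 + 3) = \left(-1\right) 150 = -150$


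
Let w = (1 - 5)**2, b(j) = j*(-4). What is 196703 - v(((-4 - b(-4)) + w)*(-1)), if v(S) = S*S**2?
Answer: 196639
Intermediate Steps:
b(j) = -4*j
w = 16 (w = (-4)**2 = 16)
v(S) = S**3
196703 - v(((-4 - b(-4)) + w)*(-1)) = 196703 - (((-4 - (-4)*(-4)) + 16)*(-1))**3 = 196703 - (((-4 - 1*16) + 16)*(-1))**3 = 196703 - (((-4 - 16) + 16)*(-1))**3 = 196703 - ((-20 + 16)*(-1))**3 = 196703 - (-4*(-1))**3 = 196703 - 1*4**3 = 196703 - 1*64 = 196703 - 64 = 196639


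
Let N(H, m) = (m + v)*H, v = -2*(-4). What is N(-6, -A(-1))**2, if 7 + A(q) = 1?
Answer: 7056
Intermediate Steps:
v = 8
A(q) = -6 (A(q) = -7 + 1 = -6)
N(H, m) = H*(8 + m) (N(H, m) = (m + 8)*H = (8 + m)*H = H*(8 + m))
N(-6, -A(-1))**2 = (-6*(8 - 1*(-6)))**2 = (-6*(8 + 6))**2 = (-6*14)**2 = (-84)**2 = 7056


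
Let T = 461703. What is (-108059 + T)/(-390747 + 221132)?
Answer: -353644/169615 ≈ -2.0850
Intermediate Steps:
(-108059 + T)/(-390747 + 221132) = (-108059 + 461703)/(-390747 + 221132) = 353644/(-169615) = 353644*(-1/169615) = -353644/169615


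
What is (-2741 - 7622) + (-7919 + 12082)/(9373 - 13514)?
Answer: -42917346/4141 ≈ -10364.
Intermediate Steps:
(-2741 - 7622) + (-7919 + 12082)/(9373 - 13514) = -10363 + 4163/(-4141) = -10363 + 4163*(-1/4141) = -10363 - 4163/4141 = -42917346/4141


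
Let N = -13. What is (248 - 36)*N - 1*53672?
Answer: -56428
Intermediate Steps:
(248 - 36)*N - 1*53672 = (248 - 36)*(-13) - 1*53672 = 212*(-13) - 53672 = -2756 - 53672 = -56428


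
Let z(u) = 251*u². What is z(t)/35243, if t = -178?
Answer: 7952684/35243 ≈ 225.65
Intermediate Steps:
z(t)/35243 = (251*(-178)²)/35243 = (251*31684)*(1/35243) = 7952684*(1/35243) = 7952684/35243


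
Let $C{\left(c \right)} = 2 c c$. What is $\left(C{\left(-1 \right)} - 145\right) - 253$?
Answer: $-396$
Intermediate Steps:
$C{\left(c \right)} = 2 c^{2}$
$\left(C{\left(-1 \right)} - 145\right) - 253 = \left(2 \left(-1\right)^{2} - 145\right) - 253 = \left(2 \cdot 1 - 145\right) - 253 = \left(2 - 145\right) - 253 = -143 - 253 = -396$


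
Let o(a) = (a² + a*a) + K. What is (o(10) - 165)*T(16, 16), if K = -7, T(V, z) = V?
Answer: 448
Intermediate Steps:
o(a) = -7 + 2*a² (o(a) = (a² + a*a) - 7 = (a² + a²) - 7 = 2*a² - 7 = -7 + 2*a²)
(o(10) - 165)*T(16, 16) = ((-7 + 2*10²) - 165)*16 = ((-7 + 2*100) - 165)*16 = ((-7 + 200) - 165)*16 = (193 - 165)*16 = 28*16 = 448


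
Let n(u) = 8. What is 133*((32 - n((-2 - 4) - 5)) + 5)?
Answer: 3857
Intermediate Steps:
133*((32 - n((-2 - 4) - 5)) + 5) = 133*((32 - 1*8) + 5) = 133*((32 - 8) + 5) = 133*(24 + 5) = 133*29 = 3857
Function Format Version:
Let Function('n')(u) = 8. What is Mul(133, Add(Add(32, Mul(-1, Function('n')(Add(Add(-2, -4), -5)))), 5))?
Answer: 3857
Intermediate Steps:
Mul(133, Add(Add(32, Mul(-1, Function('n')(Add(Add(-2, -4), -5)))), 5)) = Mul(133, Add(Add(32, Mul(-1, 8)), 5)) = Mul(133, Add(Add(32, -8), 5)) = Mul(133, Add(24, 5)) = Mul(133, 29) = 3857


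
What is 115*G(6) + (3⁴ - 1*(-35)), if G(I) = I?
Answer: 806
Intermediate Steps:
115*G(6) + (3⁴ - 1*(-35)) = 115*6 + (3⁴ - 1*(-35)) = 690 + (81 + 35) = 690 + 116 = 806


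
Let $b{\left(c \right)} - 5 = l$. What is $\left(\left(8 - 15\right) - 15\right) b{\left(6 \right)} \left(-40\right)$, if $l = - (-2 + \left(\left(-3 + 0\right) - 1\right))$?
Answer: $9680$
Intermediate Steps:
$l = 6$ ($l = - (-2 - 4) = \left(-1\right) \left(-6\right) = 6$)
$b{\left(c \right)} = 11$ ($b{\left(c \right)} = 5 + 6 = 11$)
$\left(\left(8 - 15\right) - 15\right) b{\left(6 \right)} \left(-40\right) = \left(\left(8 - 15\right) - 15\right) 11 \left(-40\right) = \left(-7 - 15\right) 11 \left(-40\right) = \left(-22\right) 11 \left(-40\right) = \left(-242\right) \left(-40\right) = 9680$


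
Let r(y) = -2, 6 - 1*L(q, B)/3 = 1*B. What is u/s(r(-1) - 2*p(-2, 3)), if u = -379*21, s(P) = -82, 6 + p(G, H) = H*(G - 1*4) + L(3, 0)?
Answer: 7959/82 ≈ 97.061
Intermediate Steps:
L(q, B) = 18 - 3*B
p(G, H) = 12 + H*(-4 + G) (p(G, H) = -6 + (H*(G - 1*4) + (18 - 3*0)) = -6 + (H*(G - 4) + (18 + 0)) = -6 + (H*(-4 + G) + 18) = -6 + (18 + H*(-4 + G)) = 12 + H*(-4 + G))
u = -7959
u/s(r(-1) - 2*p(-2, 3)) = -7959/(-82) = -7959*(-1/82) = 7959/82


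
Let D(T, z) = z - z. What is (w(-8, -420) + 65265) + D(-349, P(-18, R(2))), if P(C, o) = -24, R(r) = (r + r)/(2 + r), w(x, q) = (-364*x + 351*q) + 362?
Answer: -78881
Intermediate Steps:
w(x, q) = 362 - 364*x + 351*q
R(r) = 2*r/(2 + r) (R(r) = (2*r)/(2 + r) = 2*r/(2 + r))
D(T, z) = 0
(w(-8, -420) + 65265) + D(-349, P(-18, R(2))) = ((362 - 364*(-8) + 351*(-420)) + 65265) + 0 = ((362 + 2912 - 147420) + 65265) + 0 = (-144146 + 65265) + 0 = -78881 + 0 = -78881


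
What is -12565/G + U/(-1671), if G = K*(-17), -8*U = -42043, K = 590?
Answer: -25372237/13408104 ≈ -1.8923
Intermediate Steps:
U = 42043/8 (U = -1/8*(-42043) = 42043/8 ≈ 5255.4)
G = -10030 (G = 590*(-17) = -10030)
-12565/G + U/(-1671) = -12565/(-10030) + (42043/8)/(-1671) = -12565*(-1/10030) + (42043/8)*(-1/1671) = 2513/2006 - 42043/13368 = -25372237/13408104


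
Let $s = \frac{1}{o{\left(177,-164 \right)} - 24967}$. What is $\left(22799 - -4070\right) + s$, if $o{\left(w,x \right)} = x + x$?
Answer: $\frac{679651354}{25295} \approx 26869.0$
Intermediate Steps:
$o{\left(w,x \right)} = 2 x$
$s = - \frac{1}{25295}$ ($s = \frac{1}{2 \left(-164\right) - 24967} = \frac{1}{-328 - 24967} = \frac{1}{-25295} = - \frac{1}{25295} \approx -3.9533 \cdot 10^{-5}$)
$\left(22799 - -4070\right) + s = \left(22799 - -4070\right) - \frac{1}{25295} = \left(22799 + 4070\right) - \frac{1}{25295} = 26869 - \frac{1}{25295} = \frac{679651354}{25295}$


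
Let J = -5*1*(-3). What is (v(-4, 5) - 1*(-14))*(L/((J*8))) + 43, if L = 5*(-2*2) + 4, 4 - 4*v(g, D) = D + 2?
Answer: 1237/30 ≈ 41.233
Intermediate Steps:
v(g, D) = ½ - D/4 (v(g, D) = 1 - (D + 2)/4 = 1 - (2 + D)/4 = 1 + (-½ - D/4) = ½ - D/4)
J = 15 (J = -5*(-3) = 15)
L = -16 (L = 5*(-4) + 4 = -20 + 4 = -16)
(v(-4, 5) - 1*(-14))*(L/((J*8))) + 43 = ((½ - ¼*5) - 1*(-14))*(-16/(15*8)) + 43 = ((½ - 5/4) + 14)*(-16/120) + 43 = (-¾ + 14)*(-16*1/120) + 43 = (53/4)*(-2/15) + 43 = -53/30 + 43 = 1237/30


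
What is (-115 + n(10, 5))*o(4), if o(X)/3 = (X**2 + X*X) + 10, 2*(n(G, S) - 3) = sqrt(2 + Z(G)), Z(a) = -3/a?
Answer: -14112 + 63*sqrt(170)/10 ≈ -14030.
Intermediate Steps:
n(G, S) = 3 + sqrt(2 - 3/G)/2
o(X) = 30 + 6*X**2 (o(X) = 3*((X**2 + X*X) + 10) = 3*((X**2 + X**2) + 10) = 3*(2*X**2 + 10) = 3*(10 + 2*X**2) = 30 + 6*X**2)
(-115 + n(10, 5))*o(4) = (-115 + (3 + sqrt(2 - 3/10)/2))*(30 + 6*4**2) = (-115 + (3 + sqrt(2 - 3*1/10)/2))*(30 + 6*16) = (-115 + (3 + sqrt(2 - 3/10)/2))*(30 + 96) = (-115 + (3 + sqrt(17/10)/2))*126 = (-115 + (3 + (sqrt(170)/10)/2))*126 = (-115 + (3 + sqrt(170)/20))*126 = (-112 + sqrt(170)/20)*126 = -14112 + 63*sqrt(170)/10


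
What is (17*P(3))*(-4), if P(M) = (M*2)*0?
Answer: 0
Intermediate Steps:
P(M) = 0 (P(M) = (2*M)*0 = 0)
(17*P(3))*(-4) = (17*0)*(-4) = 0*(-4) = 0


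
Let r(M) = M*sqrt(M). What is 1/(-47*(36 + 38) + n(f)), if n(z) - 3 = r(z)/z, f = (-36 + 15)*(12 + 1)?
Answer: -3475/12075898 - I*sqrt(273)/12075898 ≈ -0.00028776 - 1.3682e-6*I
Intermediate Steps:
f = -273 (f = -21*13 = -273)
r(M) = M**(3/2)
n(z) = 3 + sqrt(z) (n(z) = 3 + z**(3/2)/z = 3 + sqrt(z))
1/(-47*(36 + 38) + n(f)) = 1/(-47*(36 + 38) + (3 + sqrt(-273))) = 1/(-47*74 + (3 + I*sqrt(273))) = 1/(-3478 + (3 + I*sqrt(273))) = 1/(-3475 + I*sqrt(273))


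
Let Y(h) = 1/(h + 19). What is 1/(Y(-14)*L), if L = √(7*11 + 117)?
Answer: 5*√194/194 ≈ 0.35898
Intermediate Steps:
Y(h) = 1/(19 + h)
L = √194 (L = √(77 + 117) = √194 ≈ 13.928)
1/(Y(-14)*L) = 1/(√194/(19 - 14)) = 1/(√194/5) = 5*√194/194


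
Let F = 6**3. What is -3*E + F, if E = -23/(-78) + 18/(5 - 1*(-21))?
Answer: 5539/26 ≈ 213.04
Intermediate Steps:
F = 216
E = 77/78 (E = -23*(-1/78) + 18/(5 + 21) = 23/78 + 18/26 = 23/78 + 18*(1/26) = 23/78 + 9/13 = 77/78 ≈ 0.98718)
-3*E + F = -3*77/78 + 216 = -77/26 + 216 = 5539/26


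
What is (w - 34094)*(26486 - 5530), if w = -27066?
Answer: -1281668960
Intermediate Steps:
(w - 34094)*(26486 - 5530) = (-27066 - 34094)*(26486 - 5530) = -61160*20956 = -1281668960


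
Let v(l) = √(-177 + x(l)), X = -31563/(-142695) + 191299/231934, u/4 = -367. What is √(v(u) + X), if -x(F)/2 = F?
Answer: √(32073830672362910 + 30663571637428900*√2759)/175110170 ≈ 7.3193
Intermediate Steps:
u = -1468 (u = 4*(-367) = -1468)
x(F) = -2*F
X = 183163723/175110170 (X = -31563*(-1/142695) + 191299*(1/231934) = 167/755 + 191299/231934 = 183163723/175110170 ≈ 1.0460)
v(l) = √(-177 - 2*l)
√(v(u) + X) = √(√(-177 - 2*(-1468)) + 183163723/175110170) = √(√(-177 + 2936) + 183163723/175110170) = √(√2759 + 183163723/175110170) = √(183163723/175110170 + √2759)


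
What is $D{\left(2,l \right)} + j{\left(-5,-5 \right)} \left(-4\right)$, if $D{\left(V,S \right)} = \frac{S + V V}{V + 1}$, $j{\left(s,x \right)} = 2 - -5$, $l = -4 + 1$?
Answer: $- \frac{83}{3} \approx -27.667$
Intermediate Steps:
$l = -3$
$j{\left(s,x \right)} = 7$ ($j{\left(s,x \right)} = 2 + 5 = 7$)
$D{\left(V,S \right)} = \frac{S + V^{2}}{1 + V}$
$D{\left(2,l \right)} + j{\left(-5,-5 \right)} \left(-4\right) = \frac{-3 + 2^{2}}{1 + 2} + 7 \left(-4\right) = \frac{-3 + 4}{3} - 28 = \frac{1}{3} \cdot 1 - 28 = \frac{1}{3} - 28 = - \frac{83}{3}$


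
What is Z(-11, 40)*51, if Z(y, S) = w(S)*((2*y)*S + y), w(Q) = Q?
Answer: -1817640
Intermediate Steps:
Z(y, S) = S*(y + 2*S*y) (Z(y, S) = S*((2*y)*S + y) = S*(2*S*y + y) = S*(y + 2*S*y))
Z(-11, 40)*51 = (40*(-11)*(1 + 2*40))*51 = (40*(-11)*(1 + 80))*51 = (40*(-11)*81)*51 = -35640*51 = -1817640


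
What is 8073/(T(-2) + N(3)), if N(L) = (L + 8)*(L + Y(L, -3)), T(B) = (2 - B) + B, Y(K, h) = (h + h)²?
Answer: 8073/431 ≈ 18.731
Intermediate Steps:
Y(K, h) = 4*h² (Y(K, h) = (2*h)² = 4*h²)
T(B) = 2
N(L) = (8 + L)*(36 + L) (N(L) = (L + 8)*(L + 4*(-3)²) = (8 + L)*(L + 4*9) = (8 + L)*(L + 36) = (8 + L)*(36 + L))
8073/(T(-2) + N(3)) = 8073/(2 + (288 + 3² + 44*3)) = 8073/(2 + (288 + 9 + 132)) = 8073/(2 + 429) = 8073/431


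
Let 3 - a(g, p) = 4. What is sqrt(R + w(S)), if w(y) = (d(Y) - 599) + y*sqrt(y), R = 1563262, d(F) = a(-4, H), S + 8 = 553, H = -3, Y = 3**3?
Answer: sqrt(1562662 + 545*sqrt(545)) ≈ 1255.1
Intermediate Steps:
Y = 27
a(g, p) = -1 (a(g, p) = 3 - 1*4 = 3 - 4 = -1)
S = 545 (S = -8 + 553 = 545)
d(F) = -1
w(y) = -600 + y**(3/2) (w(y) = (-1 - 599) + y*sqrt(y) = -600 + y**(3/2))
sqrt(R + w(S)) = sqrt(1563262 + (-600 + 545**(3/2))) = sqrt(1563262 + (-600 + 545*sqrt(545))) = sqrt(1562662 + 545*sqrt(545))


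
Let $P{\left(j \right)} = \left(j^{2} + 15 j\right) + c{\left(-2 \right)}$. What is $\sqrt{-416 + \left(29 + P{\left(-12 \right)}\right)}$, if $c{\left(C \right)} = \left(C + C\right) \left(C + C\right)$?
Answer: $i \sqrt{407} \approx 20.174 i$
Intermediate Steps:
$c{\left(C \right)} = 4 C^{2}$ ($c{\left(C \right)} = 2 C 2 C = 4 C^{2}$)
$P{\left(j \right)} = 16 + j^{2} + 15 j$ ($P{\left(j \right)} = \left(j^{2} + 15 j\right) + 4 \left(-2\right)^{2} = \left(j^{2} + 15 j\right) + 4 \cdot 4 = \left(j^{2} + 15 j\right) + 16 = 16 + j^{2} + 15 j$)
$\sqrt{-416 + \left(29 + P{\left(-12 \right)}\right)} = \sqrt{-416 + \left(29 + \left(16 + \left(-12\right)^{2} + 15 \left(-12\right)\right)\right)} = \sqrt{-416 + \left(29 + \left(16 + 144 - 180\right)\right)} = \sqrt{-416 + \left(29 - 20\right)} = \sqrt{-416 + 9} = \sqrt{-407} = i \sqrt{407}$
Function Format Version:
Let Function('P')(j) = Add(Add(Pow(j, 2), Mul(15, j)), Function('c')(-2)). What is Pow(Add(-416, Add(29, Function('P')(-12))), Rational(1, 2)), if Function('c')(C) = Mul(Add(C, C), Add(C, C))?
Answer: Mul(I, Pow(407, Rational(1, 2))) ≈ Mul(20.174, I)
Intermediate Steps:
Function('c')(C) = Mul(4, Pow(C, 2)) (Function('c')(C) = Mul(Mul(2, C), Mul(2, C)) = Mul(4, Pow(C, 2)))
Function('P')(j) = Add(16, Pow(j, 2), Mul(15, j)) (Function('P')(j) = Add(Add(Pow(j, 2), Mul(15, j)), Mul(4, Pow(-2, 2))) = Add(Add(Pow(j, 2), Mul(15, j)), Mul(4, 4)) = Add(Add(Pow(j, 2), Mul(15, j)), 16) = Add(16, Pow(j, 2), Mul(15, j)))
Pow(Add(-416, Add(29, Function('P')(-12))), Rational(1, 2)) = Pow(Add(-416, Add(29, Add(16, Pow(-12, 2), Mul(15, -12)))), Rational(1, 2)) = Pow(Add(-416, Add(29, Add(16, 144, -180))), Rational(1, 2)) = Pow(Add(-416, Add(29, -20)), Rational(1, 2)) = Pow(Add(-416, 9), Rational(1, 2)) = Pow(-407, Rational(1, 2)) = Mul(I, Pow(407, Rational(1, 2)))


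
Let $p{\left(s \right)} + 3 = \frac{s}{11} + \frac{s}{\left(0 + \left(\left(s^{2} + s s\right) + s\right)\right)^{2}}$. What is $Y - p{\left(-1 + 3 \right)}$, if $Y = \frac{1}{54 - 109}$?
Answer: $\frac{139}{50} \approx 2.78$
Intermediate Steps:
$Y = - \frac{1}{55}$ ($Y = \frac{1}{-55} = - \frac{1}{55} \approx -0.018182$)
$p{\left(s \right)} = -3 + \frac{s}{11} + \frac{s}{\left(s + 2 s^{2}\right)^{2}}$ ($p{\left(s \right)} = -3 + \left(\frac{s}{11} + \frac{s}{\left(0 + \left(\left(s^{2} + s s\right) + s\right)\right)^{2}}\right) = -3 + \left(s \frac{1}{11} + \frac{s}{\left(0 + \left(\left(s^{2} + s^{2}\right) + s\right)\right)^{2}}\right) = -3 + \left(\frac{s}{11} + \frac{s}{\left(0 + \left(2 s^{2} + s\right)\right)^{2}}\right) = -3 + \left(\frac{s}{11} + \frac{s}{\left(0 + \left(s + 2 s^{2}\right)\right)^{2}}\right) = -3 + \left(\frac{s}{11} + \frac{s}{\left(s + 2 s^{2}\right)^{2}}\right) = -3 + \frac{s}{11} + \frac{s}{\left(s + 2 s^{2}\right)^{2}}$)
$Y - p{\left(-1 + 3 \right)} = - \frac{1}{55} - \left(-3 + \frac{-1 + 3}{11} + \frac{1}{\left(-1 + 3\right) \left(1 + 2 \left(-1 + 3\right)\right)^{2}}\right) = - \frac{1}{55} - \left(-3 + \frac{1}{11} \cdot 2 + \frac{1}{2 \left(1 + 2 \cdot 2\right)^{2}}\right) = - \frac{1}{55} - \left(-3 + \frac{2}{11} + \frac{1}{2 \left(1 + 4\right)^{2}}\right) = - \frac{1}{55} - \left(-3 + \frac{2}{11} + \frac{1}{2 \cdot 25}\right) = - \frac{1}{55} - \left(-3 + \frac{2}{11} + \frac{1}{2} \cdot \frac{1}{25}\right) = - \frac{1}{55} - \left(-3 + \frac{2}{11} + \frac{1}{50}\right) = - \frac{1}{55} - - \frac{1539}{550} = - \frac{1}{55} + \frac{1539}{550} = \frac{139}{50}$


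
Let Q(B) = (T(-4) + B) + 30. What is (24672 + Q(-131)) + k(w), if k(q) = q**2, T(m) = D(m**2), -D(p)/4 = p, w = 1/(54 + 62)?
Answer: 329766193/13456 ≈ 24507.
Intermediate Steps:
w = 1/116 ≈ 0.0086207
D(p) = -4*p
T(m) = -4*m**2
Q(B) = -34 + B (Q(B) = (-4*(-4)**2 + B) + 30 = (-4*16 + B) + 30 = (-64 + B) + 30 = -34 + B)
(24672 + Q(-131)) + k(w) = (24672 + (-34 - 131)) + (1/116)**2 = (24672 - 165) + 1/13456 = 24507 + 1/13456 = 329766193/13456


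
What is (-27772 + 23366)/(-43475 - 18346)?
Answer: 4406/61821 ≈ 0.071270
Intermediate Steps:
(-27772 + 23366)/(-43475 - 18346) = -4406/(-61821) = -4406*(-1/61821) = 4406/61821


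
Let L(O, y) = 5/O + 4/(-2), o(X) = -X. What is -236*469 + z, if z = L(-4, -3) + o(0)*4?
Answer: -442749/4 ≈ -1.1069e+5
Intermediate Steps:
L(O, y) = -2 + 5/O (L(O, y) = 5/O + 4*(-1/2) = 5/O - 2 = -2 + 5/O)
z = -13/4 (z = (-2 + 5/(-4)) - 1*0*4 = (-2 + 5*(-1/4)) + 0*4 = (-2 - 5/4) + 0 = -13/4 + 0 = -13/4 ≈ -3.2500)
-236*469 + z = -236*469 - 13/4 = -110684 - 13/4 = -442749/4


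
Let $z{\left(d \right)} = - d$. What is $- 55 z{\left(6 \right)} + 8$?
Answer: $338$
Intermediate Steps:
$- 55 z{\left(6 \right)} + 8 = - 55 \left(\left(-1\right) 6\right) + 8 = \left(-55\right) \left(-6\right) + 8 = 330 + 8 = 338$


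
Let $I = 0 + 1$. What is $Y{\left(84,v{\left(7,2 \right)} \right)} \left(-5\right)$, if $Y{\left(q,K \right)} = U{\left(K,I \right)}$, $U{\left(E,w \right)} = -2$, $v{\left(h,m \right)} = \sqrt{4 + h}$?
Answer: $10$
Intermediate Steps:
$I = 1$
$Y{\left(q,K \right)} = -2$
$Y{\left(84,v{\left(7,2 \right)} \right)} \left(-5\right) = \left(-2\right) \left(-5\right) = 10$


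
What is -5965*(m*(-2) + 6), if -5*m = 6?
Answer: -50106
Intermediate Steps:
m = -6/5 (m = -⅕*6 = -6/5 ≈ -1.2000)
-5965*(m*(-2) + 6) = -5965*(-6/5*(-2) + 6) = -5965*(12/5 + 6) = -5965*42/5 = -50106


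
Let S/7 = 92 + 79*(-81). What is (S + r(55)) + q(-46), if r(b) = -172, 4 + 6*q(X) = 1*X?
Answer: -132988/3 ≈ -44329.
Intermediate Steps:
q(X) = -⅔ + X/6 (q(X) = -⅔ + (1*X)/6 = -⅔ + X/6)
S = -44149 (S = 7*(92 + 79*(-81)) = 7*(92 - 6399) = 7*(-6307) = -44149)
(S + r(55)) + q(-46) = (-44149 - 172) + (-⅔ + (⅙)*(-46)) = -44321 + (-⅔ - 23/3) = -44321 - 25/3 = -132988/3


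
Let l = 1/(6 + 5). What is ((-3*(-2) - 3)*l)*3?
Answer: 9/11 ≈ 0.81818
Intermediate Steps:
l = 1/11 ≈ 0.090909
((-3*(-2) - 3)*l)*3 = ((-3*(-2) - 3)*(1/11))*3 = ((6 - 3)*(1/11))*3 = (3*(1/11))*3 = (3/11)*3 = 9/11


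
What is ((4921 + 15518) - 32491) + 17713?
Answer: 5661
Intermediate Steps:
((4921 + 15518) - 32491) + 17713 = (20439 - 32491) + 17713 = -12052 + 17713 = 5661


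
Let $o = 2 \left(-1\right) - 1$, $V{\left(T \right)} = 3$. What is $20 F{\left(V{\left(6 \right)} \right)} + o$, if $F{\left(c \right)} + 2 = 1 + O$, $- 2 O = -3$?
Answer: $7$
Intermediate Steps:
$O = \frac{3}{2}$ ($O = \left(- \frac{1}{2}\right) \left(-3\right) = \frac{3}{2} \approx 1.5$)
$o = -3$ ($o = -2 - 1 = -3$)
$F{\left(c \right)} = \frac{1}{2}$ ($F{\left(c \right)} = -2 + \left(1 + \frac{3}{2}\right) = -2 + \frac{5}{2} = \frac{1}{2}$)
$20 F{\left(V{\left(6 \right)} \right)} + o = 20 \cdot \frac{1}{2} - 3 = 10 - 3 = 7$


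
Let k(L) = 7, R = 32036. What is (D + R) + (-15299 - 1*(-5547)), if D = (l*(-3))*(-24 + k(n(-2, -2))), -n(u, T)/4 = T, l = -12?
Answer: 21672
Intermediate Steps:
n(u, T) = -4*T
D = -612 (D = (-12*(-3))*(-24 + 7) = 36*(-17) = -612)
(D + R) + (-15299 - 1*(-5547)) = (-612 + 32036) + (-15299 - 1*(-5547)) = 31424 + (-15299 + 5547) = 31424 - 9752 = 21672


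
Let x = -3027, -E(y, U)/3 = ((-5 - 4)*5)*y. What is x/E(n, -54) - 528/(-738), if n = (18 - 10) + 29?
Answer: 7471/68265 ≈ 0.10944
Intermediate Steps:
n = 37 (n = 8 + 29 = 37)
E(y, U) = 135*y (E(y, U) = -3*(-5 - 4)*5*y = -3*(-9*5)*y = -(-135)*y = 135*y)
x/E(n, -54) - 528/(-738) = -3027/(135*37) - 528/(-738) = -3027/4995 - 528*(-1/738) = -3027*1/4995 + 88/123 = -1009/1665 + 88/123 = 7471/68265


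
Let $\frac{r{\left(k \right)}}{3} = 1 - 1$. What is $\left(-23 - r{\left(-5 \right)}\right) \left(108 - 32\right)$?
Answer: $-1748$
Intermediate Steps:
$r{\left(k \right)} = 0$ ($r{\left(k \right)} = 3 \left(1 - 1\right) = 3 \cdot 0 = 0$)
$\left(-23 - r{\left(-5 \right)}\right) \left(108 - 32\right) = \left(-23 - 0\right) \left(108 - 32\right) = \left(-23 + 0\right) 76 = \left(-23\right) 76 = -1748$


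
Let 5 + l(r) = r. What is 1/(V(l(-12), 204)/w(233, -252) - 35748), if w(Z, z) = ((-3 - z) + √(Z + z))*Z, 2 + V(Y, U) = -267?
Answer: 233*(-√19 + 249*I)/(-2073991985*I + 8329284*√19) ≈ -2.7974e-5 - 6.3283e-14*I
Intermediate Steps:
l(r) = -5 + r
V(Y, U) = -269 (V(Y, U) = -2 - 267 = -269)
w(Z, z) = Z*(-3 + √(Z + z) - z) (w(Z, z) = (-3 + √(Z + z) - z)*Z = Z*(-3 + √(Z + z) - z))
1/(V(l(-12), 204)/w(233, -252) - 35748) = 1/(-269*1/(233*(-3 + √(233 - 252) - 1*(-252))) - 35748) = 1/(-269*1/(233*(-3 + √(-19) + 252)) - 35748) = 1/(-269*1/(233*(-3 + I*√19 + 252)) - 35748) = 1/(-269*1/(233*(249 + I*√19)) - 35748) = 1/(-269/(58017 + 233*I*√19) - 35748) = 1/(-35748 - 269/(58017 + 233*I*√19))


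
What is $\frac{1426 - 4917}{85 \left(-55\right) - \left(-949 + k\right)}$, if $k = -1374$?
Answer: $\frac{3491}{2352} \approx 1.4843$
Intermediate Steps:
$\frac{1426 - 4917}{85 \left(-55\right) - \left(-949 + k\right)} = \frac{1426 - 4917}{85 \left(-55\right) + \left(949 - -1374\right)} = - \frac{3491}{-4675 + \left(949 + 1374\right)} = - \frac{3491}{-4675 + 2323} = - \frac{3491}{-2352} = \left(-3491\right) \left(- \frac{1}{2352}\right) = \frac{3491}{2352}$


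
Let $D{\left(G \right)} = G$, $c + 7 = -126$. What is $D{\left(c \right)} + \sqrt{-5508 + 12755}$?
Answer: $-133 + \sqrt{7247} \approx -47.871$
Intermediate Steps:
$c = -133$ ($c = -7 - 126 = -133$)
$D{\left(c \right)} + \sqrt{-5508 + 12755} = -133 + \sqrt{-5508 + 12755} = -133 + \sqrt{7247}$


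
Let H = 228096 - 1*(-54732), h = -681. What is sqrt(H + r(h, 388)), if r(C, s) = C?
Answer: sqrt(282147) ≈ 531.17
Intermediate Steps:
H = 282828 (H = 228096 + 54732 = 282828)
sqrt(H + r(h, 388)) = sqrt(282828 - 681) = sqrt(282147)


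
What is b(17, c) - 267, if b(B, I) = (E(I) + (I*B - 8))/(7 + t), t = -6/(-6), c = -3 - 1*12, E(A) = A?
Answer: -1207/4 ≈ -301.75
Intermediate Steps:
c = -15 (c = -3 - 12 = -15)
t = 1 (t = -6*(-1/6) = 1)
b(B, I) = -1 + I/8 + B*I/8 (b(B, I) = (I + (I*B - 8))/(7 + 1) = (I + (B*I - 8))/8 = (I + (-8 + B*I))*(1/8) = (-8 + I + B*I)*(1/8) = -1 + I/8 + B*I/8)
b(17, c) - 267 = (-1 + (1/8)*(-15) + (1/8)*17*(-15)) - 267 = (-1 - 15/8 - 255/8) - 267 = -139/4 - 267 = -1207/4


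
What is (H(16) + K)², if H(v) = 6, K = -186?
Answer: 32400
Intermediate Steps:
(H(16) + K)² = (6 - 186)² = (-180)² = 32400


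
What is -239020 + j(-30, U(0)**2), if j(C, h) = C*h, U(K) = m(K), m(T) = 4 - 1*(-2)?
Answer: -240100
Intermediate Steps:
m(T) = 6 (m(T) = 4 + 2 = 6)
U(K) = 6
-239020 + j(-30, U(0)**2) = -239020 - 30*6**2 = -239020 - 30*36 = -239020 - 1080 = -240100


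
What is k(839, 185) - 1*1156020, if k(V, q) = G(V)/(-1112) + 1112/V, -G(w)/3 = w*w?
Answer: -1076756661659/932968 ≈ -1.1541e+6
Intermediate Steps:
G(w) = -3*w² (G(w) = -3*w*w = -3*w²)
k(V, q) = 1112/V + 3*V²/1112 (k(V, q) = -3*V²/(-1112) + 1112/V = -3*V²*(-1/1112) + 1112/V = 3*V²/1112 + 1112/V = 1112/V + 3*V²/1112)
k(839, 185) - 1*1156020 = (1/1112)*(1236544 + 3*839³)/839 - 1*1156020 = (1/1112)*(1/839)*(1236544 + 3*590589719) - 1156020 = (1/1112)*(1/839)*(1236544 + 1771769157) - 1156020 = (1/1112)*(1/839)*1773005701 - 1156020 = 1773005701/932968 - 1156020 = -1076756661659/932968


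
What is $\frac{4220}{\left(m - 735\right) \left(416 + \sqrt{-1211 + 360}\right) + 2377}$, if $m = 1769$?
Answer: $\frac{1825238620}{187984267197} - \frac{4363480 i \sqrt{851}}{187984267197} \approx 0.0097095 - 0.00067714 i$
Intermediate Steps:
$\frac{4220}{\left(m - 735\right) \left(416 + \sqrt{-1211 + 360}\right) + 2377} = \frac{4220}{\left(1769 - 735\right) \left(416 + \sqrt{-1211 + 360}\right) + 2377} = \frac{4220}{1034 \left(416 + \sqrt{-851}\right) + 2377} = \frac{4220}{1034 \left(416 + i \sqrt{851}\right) + 2377} = \frac{4220}{\left(430144 + 1034 i \sqrt{851}\right) + 2377} = \frac{4220}{432521 + 1034 i \sqrt{851}}$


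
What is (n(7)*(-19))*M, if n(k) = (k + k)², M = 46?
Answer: -171304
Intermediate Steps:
n(k) = 4*k² (n(k) = (2*k)² = 4*k²)
(n(7)*(-19))*M = ((4*7²)*(-19))*46 = ((4*49)*(-19))*46 = (196*(-19))*46 = -3724*46 = -171304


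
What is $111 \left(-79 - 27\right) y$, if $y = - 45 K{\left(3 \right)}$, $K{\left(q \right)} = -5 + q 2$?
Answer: $529470$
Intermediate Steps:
$K{\left(q \right)} = -5 + 2 q$
$y = -45$ ($y = - 45 \left(-5 + 2 \cdot 3\right) = - 45 \left(-5 + 6\right) = \left(-45\right) 1 = -45$)
$111 \left(-79 - 27\right) y = 111 \left(-79 - 27\right) \left(-45\right) = 111 \left(-106\right) \left(-45\right) = \left(-11766\right) \left(-45\right) = 529470$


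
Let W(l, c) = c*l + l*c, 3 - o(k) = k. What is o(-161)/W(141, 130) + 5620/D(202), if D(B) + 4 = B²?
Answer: 59089/415480 ≈ 0.14222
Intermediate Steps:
o(k) = 3 - k
W(l, c) = 2*c*l (W(l, c) = c*l + c*l = 2*c*l)
D(B) = -4 + B²
o(-161)/W(141, 130) + 5620/D(202) = (3 - 1*(-161))/((2*130*141)) + 5620/(-4 + 202²) = (3 + 161)/36660 + 5620/(-4 + 40804) = 164*(1/36660) + 5620/40800 = 41/9165 + 5620*(1/40800) = 41/9165 + 281/2040 = 59089/415480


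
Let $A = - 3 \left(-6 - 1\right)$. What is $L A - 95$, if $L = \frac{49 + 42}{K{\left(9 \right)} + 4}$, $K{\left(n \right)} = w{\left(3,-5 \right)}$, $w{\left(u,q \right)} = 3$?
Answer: $178$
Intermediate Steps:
$K{\left(n \right)} = 3$
$A = 21$ ($A = \left(-3\right) \left(-7\right) = 21$)
$L = 13$ ($L = \frac{49 + 42}{3 + 4} = \frac{91}{7} = 91 \cdot \frac{1}{7} = 13$)
$L A - 95 = 13 \cdot 21 - 95 = 273 - 95 = 178$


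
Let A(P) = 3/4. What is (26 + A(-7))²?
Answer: 11449/16 ≈ 715.56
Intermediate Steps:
A(P) = ¾ (A(P) = 3*(¼) = ¾)
(26 + A(-7))² = (26 + ¾)² = (107/4)² = 11449/16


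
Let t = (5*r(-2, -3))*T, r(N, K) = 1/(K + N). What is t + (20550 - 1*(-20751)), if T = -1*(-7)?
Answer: 41294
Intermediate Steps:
T = 7
t = -7 (t = (5/(-3 - 2))*7 = (5/(-5))*7 = (5*(-⅕))*7 = -1*7 = -7)
t + (20550 - 1*(-20751)) = -7 + (20550 - 1*(-20751)) = -7 + (20550 + 20751) = -7 + 41301 = 41294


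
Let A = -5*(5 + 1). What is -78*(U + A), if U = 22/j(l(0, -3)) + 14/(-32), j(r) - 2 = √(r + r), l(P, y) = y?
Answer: 81237/40 + 858*I*√6/5 ≈ 2030.9 + 420.33*I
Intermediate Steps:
A = -30 (A = -5*6 = -30)
j(r) = 2 + √2*√r (j(r) = 2 + √(r + r) = 2 + √(2*r) = 2 + √2*√r)
U = -7/16 + 22/(2 + I*√6) (U = 22/(2 + √2*√(-3)) + 14/(-32) = 22/(2 + √2*(I*√3)) + 14*(-1/32) = 22/(2 + I*√6) - 7/16 = -7/16 + 22/(2 + I*√6) ≈ 3.9625 - 5.3889*I)
-78*(U + A) = -78*((317/80 - 11*I*√6/5) - 30) = -78*(-2083/80 - 11*I*√6/5) = 81237/40 + 858*I*√6/5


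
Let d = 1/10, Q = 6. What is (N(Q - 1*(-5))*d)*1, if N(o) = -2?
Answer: -⅕ ≈ -0.20000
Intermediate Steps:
d = ⅒ ≈ 0.10000
(N(Q - 1*(-5))*d)*1 = -2*⅒*1 = -⅕*1 = -⅕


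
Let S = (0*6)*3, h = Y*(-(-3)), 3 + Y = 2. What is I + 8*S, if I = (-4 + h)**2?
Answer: 49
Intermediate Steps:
Y = -1 (Y = -3 + 2 = -1)
h = -3 (h = -(-1)*(-3*1) = -(-1)*(-3) = -1*3 = -3)
S = 0 (S = 0*3 = 0)
I = 49 (I = (-4 - 3)**2 = (-7)**2 = 49)
I + 8*S = 49 + 8*0 = 49 + 0 = 49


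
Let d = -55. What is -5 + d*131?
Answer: -7210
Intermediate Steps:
-5 + d*131 = -5 - 55*131 = -5 - 7205 = -7210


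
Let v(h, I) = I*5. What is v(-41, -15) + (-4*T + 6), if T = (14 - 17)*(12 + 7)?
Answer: 159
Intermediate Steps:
v(h, I) = 5*I
T = -57 (T = -3*19 = -57)
v(-41, -15) + (-4*T + 6) = 5*(-15) + (-4*(-57) + 6) = -75 + (228 + 6) = -75 + 234 = 159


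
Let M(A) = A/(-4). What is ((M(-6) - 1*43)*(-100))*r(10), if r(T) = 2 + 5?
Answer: 29050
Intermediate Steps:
M(A) = -A/4 (M(A) = A*(-¼) = -A/4)
r(T) = 7
((M(-6) - 1*43)*(-100))*r(10) = ((-¼*(-6) - 1*43)*(-100))*7 = ((3/2 - 43)*(-100))*7 = -83/2*(-100)*7 = 4150*7 = 29050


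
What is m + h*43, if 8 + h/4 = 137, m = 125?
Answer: 22313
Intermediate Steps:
h = 516 (h = -32 + 4*137 = -32 + 548 = 516)
m + h*43 = 125 + 516*43 = 125 + 22188 = 22313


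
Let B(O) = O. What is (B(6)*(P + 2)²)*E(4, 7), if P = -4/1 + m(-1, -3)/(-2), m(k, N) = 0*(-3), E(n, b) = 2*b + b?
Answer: 504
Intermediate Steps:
E(n, b) = 3*b
m(k, N) = 0
P = -4 (P = -4/1 + 0/(-2) = -4*1 + 0*(-½) = -4 + 0 = -4)
(B(6)*(P + 2)²)*E(4, 7) = (6*(-4 + 2)²)*(3*7) = (6*(-2)²)*21 = (6*4)*21 = 24*21 = 504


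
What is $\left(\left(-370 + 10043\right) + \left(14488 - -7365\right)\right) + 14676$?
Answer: $46202$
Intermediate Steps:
$\left(\left(-370 + 10043\right) + \left(14488 - -7365\right)\right) + 14676 = \left(9673 + \left(14488 + 7365\right)\right) + 14676 = \left(9673 + 21853\right) + 14676 = 31526 + 14676 = 46202$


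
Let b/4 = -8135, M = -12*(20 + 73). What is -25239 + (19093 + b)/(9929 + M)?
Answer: -31777822/1259 ≈ -25241.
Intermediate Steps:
M = -1116 (M = -12*93 = -1116)
b = -32540 (b = 4*(-8135) = -32540)
-25239 + (19093 + b)/(9929 + M) = -25239 + (19093 - 32540)/(9929 - 1116) = -25239 - 13447/8813 = -25239 - 13447*1/8813 = -25239 - 1921/1259 = -31777822/1259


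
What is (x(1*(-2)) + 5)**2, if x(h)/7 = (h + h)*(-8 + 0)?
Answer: 52441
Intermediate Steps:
x(h) = -112*h (x(h) = 7*((h + h)*(-8 + 0)) = 7*((2*h)*(-8)) = 7*(-16*h) = -112*h)
(x(1*(-2)) + 5)**2 = (-112*(-2) + 5)**2 = (224 + 5)**2 = 229**2 = 52441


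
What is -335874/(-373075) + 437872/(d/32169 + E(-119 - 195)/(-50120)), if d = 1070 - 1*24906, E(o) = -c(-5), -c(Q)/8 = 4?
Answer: -2057696475438588201/3485015197450 ≈ -5.9044e+5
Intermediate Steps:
c(Q) = -32 (c(Q) = -8*4 = -32)
E(o) = 32 (E(o) = -1*(-32) = 32)
d = -23836 (d = 1070 - 24906 = -23836)
-335874/(-373075) + 437872/(d/32169 + E(-119 - 195)/(-50120)) = -335874/(-373075) + 437872/(-23836/32169 + 32/(-50120)) = -335874*(-1/373075) + 437872/(-23836*1/32169 + 32*(-1/50120)) = 335874/373075 + 437872/(-23836/32169 - 4/6265) = 335874/373075 + 437872/(-149461216/201538785) = 335874/373075 + 437872*(-201538785/149461216) = 335874/373075 - 5515511929095/9341326 = -2057696475438588201/3485015197450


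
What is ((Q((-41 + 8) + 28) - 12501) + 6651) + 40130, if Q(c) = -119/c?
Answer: 171519/5 ≈ 34304.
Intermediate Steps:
((Q((-41 + 8) + 28) - 12501) + 6651) + 40130 = ((-119/((-41 + 8) + 28) - 12501) + 6651) + 40130 = ((-119/(-33 + 28) - 12501) + 6651) + 40130 = ((-119/(-5) - 12501) + 6651) + 40130 = ((-119*(-⅕) - 12501) + 6651) + 40130 = ((119/5 - 12501) + 6651) + 40130 = (-62386/5 + 6651) + 40130 = -29131/5 + 40130 = 171519/5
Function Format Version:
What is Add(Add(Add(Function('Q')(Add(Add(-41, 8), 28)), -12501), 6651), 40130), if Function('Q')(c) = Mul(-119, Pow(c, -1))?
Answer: Rational(171519, 5) ≈ 34304.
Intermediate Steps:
Add(Add(Add(Function('Q')(Add(Add(-41, 8), 28)), -12501), 6651), 40130) = Add(Add(Add(Mul(-119, Pow(Add(Add(-41, 8), 28), -1)), -12501), 6651), 40130) = Add(Add(Add(Mul(-119, Pow(Add(-33, 28), -1)), -12501), 6651), 40130) = Add(Add(Add(Mul(-119, Pow(-5, -1)), -12501), 6651), 40130) = Add(Add(Add(Mul(-119, Rational(-1, 5)), -12501), 6651), 40130) = Add(Add(Add(Rational(119, 5), -12501), 6651), 40130) = Add(Add(Rational(-62386, 5), 6651), 40130) = Add(Rational(-29131, 5), 40130) = Rational(171519, 5)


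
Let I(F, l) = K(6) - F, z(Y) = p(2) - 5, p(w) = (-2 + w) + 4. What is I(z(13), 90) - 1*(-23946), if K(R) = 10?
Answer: 23957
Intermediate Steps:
p(w) = 2 + w
z(Y) = -1 (z(Y) = (2 + 2) - 5 = 4 - 5 = -1)
I(F, l) = 10 - F
I(z(13), 90) - 1*(-23946) = (10 - 1*(-1)) - 1*(-23946) = (10 + 1) + 23946 = 11 + 23946 = 23957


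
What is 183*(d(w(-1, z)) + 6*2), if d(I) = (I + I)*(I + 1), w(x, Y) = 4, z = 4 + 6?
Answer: 9516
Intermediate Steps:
z = 10
d(I) = 2*I*(1 + I) (d(I) = (2*I)*(1 + I) = 2*I*(1 + I))
183*(d(w(-1, z)) + 6*2) = 183*(2*4*(1 + 4) + 6*2) = 183*(2*4*5 + 12) = 183*(40 + 12) = 183*52 = 9516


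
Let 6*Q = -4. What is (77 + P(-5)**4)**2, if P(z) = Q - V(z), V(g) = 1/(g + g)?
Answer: 3900442285297441/656100000000 ≈ 5944.9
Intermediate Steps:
Q = -2/3 (Q = (1/6)*(-4) = -2/3 ≈ -0.66667)
V(g) = 1/(2*g)
P(z) = -2/3 - 1/(2*z)
(77 + P(-5)**4)**2 = (77 + ((1/6)*(-3 - 4*(-5))/(-5))**4)**2 = (77 + ((1/6)*(-1/5)*(-3 + 20))**4)**2 = (77 + ((1/6)*(-1/5)*17)**4)**2 = (77 + (-17/30)**4)**2 = (77 + 83521/810000)**2 = (62453521/810000)**2 = 3900442285297441/656100000000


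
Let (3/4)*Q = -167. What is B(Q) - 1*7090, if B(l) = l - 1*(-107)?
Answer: -21617/3 ≈ -7205.7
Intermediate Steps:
Q = -668/3 (Q = (4/3)*(-167) = -668/3 ≈ -222.67)
B(l) = 107 + l (B(l) = l + 107 = 107 + l)
B(Q) - 1*7090 = (107 - 668/3) - 1*7090 = -347/3 - 7090 = -21617/3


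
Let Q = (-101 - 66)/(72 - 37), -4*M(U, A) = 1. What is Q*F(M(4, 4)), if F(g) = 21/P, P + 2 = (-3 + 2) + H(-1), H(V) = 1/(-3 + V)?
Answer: 2004/65 ≈ 30.831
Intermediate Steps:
P = -13/4 (P = -2 + ((-3 + 2) + 1/(-3 - 1)) = -2 + (-1 + 1/(-4)) = -2 + (-1 - ¼) = -2 - 5/4 = -13/4 ≈ -3.2500)
M(U, A) = -¼ (M(U, A) = -¼*1 = -¼)
F(g) = -84/13 (F(g) = 21/(-13/4) = 21*(-4/13) = -84/13)
Q = -167/35 ≈ -4.7714
Q*F(M(4, 4)) = -167/35*(-84/13) = 2004/65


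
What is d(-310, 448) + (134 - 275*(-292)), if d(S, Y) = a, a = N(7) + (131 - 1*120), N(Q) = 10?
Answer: 80455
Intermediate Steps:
a = 21 (a = 10 + (131 - 1*120) = 10 + (131 - 120) = 10 + 11 = 21)
d(S, Y) = 21
d(-310, 448) + (134 - 275*(-292)) = 21 + (134 - 275*(-292)) = 21 + (134 + 80300) = 21 + 80434 = 80455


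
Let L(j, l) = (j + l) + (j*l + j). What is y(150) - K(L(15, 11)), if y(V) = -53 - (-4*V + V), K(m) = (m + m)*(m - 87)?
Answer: -48631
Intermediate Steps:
L(j, l) = l + 2*j + j*l (L(j, l) = (j + l) + (j + j*l) = l + 2*j + j*l)
K(m) = 2*m*(-87 + m) (K(m) = (2*m)*(-87 + m) = 2*m*(-87 + m))
y(V) = -53 + 3*V (y(V) = -53 - (-3)*V = -53 + 3*V)
y(150) - K(L(15, 11)) = (-53 + 3*150) - 2*(11 + 2*15 + 15*11)*(-87 + (11 + 2*15 + 15*11)) = (-53 + 450) - 2*(11 + 30 + 165)*(-87 + (11 + 30 + 165)) = 397 - 2*206*(-87 + 206) = 397 - 2*206*119 = 397 - 1*49028 = 397 - 49028 = -48631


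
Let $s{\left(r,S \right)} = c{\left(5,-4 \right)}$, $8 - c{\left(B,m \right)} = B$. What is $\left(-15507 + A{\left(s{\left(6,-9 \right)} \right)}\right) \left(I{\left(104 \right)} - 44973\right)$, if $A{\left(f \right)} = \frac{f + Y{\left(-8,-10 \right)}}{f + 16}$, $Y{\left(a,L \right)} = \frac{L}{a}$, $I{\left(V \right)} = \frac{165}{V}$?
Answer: $\frac{423995882685}{608} \approx 6.9736 \cdot 10^{8}$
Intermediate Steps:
$c{\left(B,m \right)} = 8 - B$
$s{\left(r,S \right)} = 3$ ($s{\left(r,S \right)} = 8 - 5 = 3$)
$A{\left(f \right)} = \frac{\frac{5}{4} + f}{16 + f}$ ($A{\left(f \right)} = \frac{f - \frac{10}{-8}}{f + 16} = \frac{f - - \frac{5}{4}}{16 + f} = \frac{f + \frac{5}{4}}{16 + f} = \frac{\frac{5}{4} + f}{16 + f}$)
$\left(-15507 + A{\left(s{\left(6,-9 \right)} \right)}\right) \left(I{\left(104 \right)} - 44973\right) = \left(-15507 + \frac{\frac{5}{4} + 3}{16 + 3}\right) \left(\frac{165}{104} - 44973\right) = \left(-15507 + \frac{1}{19} \cdot \frac{17}{4}\right) \left(165 \cdot \frac{1}{104} - 44973\right) = \left(-15507 + \frac{1}{19} \cdot \frac{17}{4}\right) \left(\frac{165}{104} - 44973\right) = \left(-15507 + \frac{17}{76}\right) \left(- \frac{4677027}{104}\right) = \left(- \frac{1178515}{76}\right) \left(- \frac{4677027}{104}\right) = \frac{423995882685}{608}$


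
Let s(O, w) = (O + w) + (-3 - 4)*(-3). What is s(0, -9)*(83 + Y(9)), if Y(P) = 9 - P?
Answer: 996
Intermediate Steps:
s(O, w) = 21 + O + w (s(O, w) = (O + w) - 7*(-3) = (O + w) + 21 = 21 + O + w)
s(0, -9)*(83 + Y(9)) = (21 + 0 - 9)*(83 + (9 - 1*9)) = 12*(83 + (9 - 9)) = 12*(83 + 0) = 12*83 = 996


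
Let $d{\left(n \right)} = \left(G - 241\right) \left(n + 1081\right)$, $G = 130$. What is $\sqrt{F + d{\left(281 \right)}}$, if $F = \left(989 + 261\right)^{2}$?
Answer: $\sqrt{1411318} \approx 1188.0$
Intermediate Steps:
$d{\left(n \right)} = -119991 - 111 n$ ($d{\left(n \right)} = \left(130 - 241\right) \left(n + 1081\right) = - 111 \left(1081 + n\right) = -119991 - 111 n$)
$F = 1562500$ ($F = 1250^{2} = 1562500$)
$\sqrt{F + d{\left(281 \right)}} = \sqrt{1562500 - 151182} = \sqrt{1411318}$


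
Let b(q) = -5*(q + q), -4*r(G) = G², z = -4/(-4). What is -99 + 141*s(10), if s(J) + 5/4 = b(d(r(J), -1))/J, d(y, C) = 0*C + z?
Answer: -1665/4 ≈ -416.25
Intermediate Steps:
z = 1 (z = -4*(-¼) = 1)
r(G) = -G²/4
d(y, C) = 1 (d(y, C) = 0*C + 1 = 0 + 1 = 1)
b(q) = -10*q
s(J) = -5/4 - 10/J (s(J) = -5/4 + (-10*1)/J = -5/4 - 10/J)
-99 + 141*s(10) = -99 + 141*(-5/4 - 10/10) = -99 + 141*(-5/4 - 10*⅒) = -99 + 141*(-5/4 - 1) = -99 + 141*(-9/4) = -99 - 1269/4 = -1665/4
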